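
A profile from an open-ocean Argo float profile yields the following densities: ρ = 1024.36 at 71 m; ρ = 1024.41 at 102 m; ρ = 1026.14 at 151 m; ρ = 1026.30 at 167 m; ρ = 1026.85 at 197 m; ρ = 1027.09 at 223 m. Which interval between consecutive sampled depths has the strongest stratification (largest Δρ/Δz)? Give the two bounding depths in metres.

102–151 m

Compute the density gradient over each adjacent pair:
  71–102 m: Δρ/Δz = 0.05/31 = 1.6 × 10⁻³ kg m⁻⁴
  102–151 m: Δρ/Δz = 1.73/49 = 0.035 kg m⁻⁴
  151–167 m: Δρ/Δz = 0.16/16 = 0.010 kg m⁻⁴
  167–197 m: Δρ/Δz = 0.55/30 = 0.018 kg m⁻⁴
  197–223 m: Δρ/Δz = 0.24/26 = 9.2 × 10⁻³ kg m⁻⁴
The largest gradient is in the 102–151 m interval — the pycnocline.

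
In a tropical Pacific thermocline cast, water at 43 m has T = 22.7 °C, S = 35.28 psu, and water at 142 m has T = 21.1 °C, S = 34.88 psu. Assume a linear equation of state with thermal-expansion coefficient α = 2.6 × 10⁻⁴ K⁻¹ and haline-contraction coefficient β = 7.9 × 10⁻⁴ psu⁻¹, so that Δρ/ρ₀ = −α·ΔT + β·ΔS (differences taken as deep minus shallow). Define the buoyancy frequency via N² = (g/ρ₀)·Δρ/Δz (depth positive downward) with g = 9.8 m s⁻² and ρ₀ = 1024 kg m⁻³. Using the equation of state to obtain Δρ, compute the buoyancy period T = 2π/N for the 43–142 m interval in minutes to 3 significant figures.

ΔT = -1.6 K, ΔS = -0.40 psu (deep − shallow).
Δρ/ρ₀ = −αΔT + βΔS = 4.16 × 10⁻⁴ − 3.16 × 10⁻⁴ = 1.00 × 10⁻⁴, so Δρ ≈ 0.1024 kg m⁻³.
N² = (g/ρ₀)·Δρ/Δz = g·(Δρ/ρ₀)/Δz = 9.8 × 1.00 × 10⁻⁴ / 99 = 9.8990 × 10⁻⁶ s⁻².
N = √(9.8990 × 10⁻⁶) = 3.1463 × 10⁻³ rad s⁻¹ → T = 2π/N = 1.9970 × 10³ s = 33.283 min ≈ 33.3 min.

33.3 min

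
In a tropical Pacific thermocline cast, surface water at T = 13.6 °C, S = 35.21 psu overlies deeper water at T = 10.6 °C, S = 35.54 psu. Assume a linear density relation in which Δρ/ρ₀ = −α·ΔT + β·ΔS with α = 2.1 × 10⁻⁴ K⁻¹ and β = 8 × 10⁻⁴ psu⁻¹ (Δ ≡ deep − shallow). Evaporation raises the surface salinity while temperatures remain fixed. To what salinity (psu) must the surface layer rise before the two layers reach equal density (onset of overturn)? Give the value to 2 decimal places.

Neutral buoyancy requires −α(T_deep − T_surf) + β(S_deep − S_surf′) = 0.
S_surf′ = S_deep − (α/β)·ΔT = 35.54 − (2.1 × 10⁻⁴/8 × 10⁻⁴)·(-3.0) = 36.3275 psu.
Increase required: 36.3275 − 35.21 = 1.1175 psu.

36.33 psu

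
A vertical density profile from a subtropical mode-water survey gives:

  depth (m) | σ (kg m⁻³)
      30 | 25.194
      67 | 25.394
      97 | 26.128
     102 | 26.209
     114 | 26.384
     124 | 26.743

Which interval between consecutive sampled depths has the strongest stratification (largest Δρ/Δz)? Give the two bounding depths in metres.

114–124 m

Compute the density gradient over each adjacent pair:
  30–67 m: Δρ/Δz = 0.200/37 = 5.4 × 10⁻³ kg m⁻⁴
  67–97 m: Δρ/Δz = 0.734/30 = 0.024 kg m⁻⁴
  97–102 m: Δρ/Δz = 0.081/5 = 0.016 kg m⁻⁴
  102–114 m: Δρ/Δz = 0.175/12 = 0.015 kg m⁻⁴
  114–124 m: Δρ/Δz = 0.359/10 = 0.036 kg m⁻⁴
The largest gradient is in the 114–124 m interval — the pycnocline.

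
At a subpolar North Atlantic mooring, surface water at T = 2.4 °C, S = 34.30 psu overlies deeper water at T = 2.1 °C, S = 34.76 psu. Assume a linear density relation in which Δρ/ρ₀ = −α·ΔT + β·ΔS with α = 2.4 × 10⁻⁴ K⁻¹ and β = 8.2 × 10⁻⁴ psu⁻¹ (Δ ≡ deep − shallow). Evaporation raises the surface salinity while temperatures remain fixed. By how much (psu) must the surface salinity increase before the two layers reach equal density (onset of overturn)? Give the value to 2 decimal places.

0.55 psu

Neutral buoyancy requires −α(T_deep − T_surf) + β(S_deep − S_surf′) = 0.
S_surf′ = S_deep − (α/β)·ΔT = 34.76 − (2.4 × 10⁻⁴/8.2 × 10⁻⁴)·(-0.3) = 34.8478 psu.
Increase required: 34.8478 − 34.30 = 0.5478 psu.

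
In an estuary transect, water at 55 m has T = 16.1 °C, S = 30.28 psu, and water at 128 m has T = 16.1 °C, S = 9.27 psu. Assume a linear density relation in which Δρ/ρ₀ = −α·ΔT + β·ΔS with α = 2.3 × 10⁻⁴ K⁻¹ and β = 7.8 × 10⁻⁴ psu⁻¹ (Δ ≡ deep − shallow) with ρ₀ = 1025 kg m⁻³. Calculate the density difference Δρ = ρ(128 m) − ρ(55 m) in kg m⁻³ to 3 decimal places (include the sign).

ΔT = +0.0 K, ΔS = -21.01 psu (deep − shallow).
Δρ/ρ₀ = −(2.3 × 10⁻⁴)(+0.0) + (7.8 × 10⁻⁴)(-21.01) = -0.0163878.
Δρ = 1025 × (-0.0163878) = -16.797 kg m⁻³.
Negative Δρ: lighter below, statically unstable.

-16.797 kg m⁻³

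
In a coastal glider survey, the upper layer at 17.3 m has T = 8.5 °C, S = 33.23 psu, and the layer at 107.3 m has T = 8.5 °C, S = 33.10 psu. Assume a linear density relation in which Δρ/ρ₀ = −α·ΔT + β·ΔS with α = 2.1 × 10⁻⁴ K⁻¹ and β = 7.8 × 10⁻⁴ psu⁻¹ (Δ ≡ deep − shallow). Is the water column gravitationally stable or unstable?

unstable

ΔT = 8.5 − 8.5 = +0.0 K and ΔS = 33.10 − 33.23 = -0.13 psu (deep − shallow).
−αΔT = 0; βΔS = -1.014 × 10⁻⁴; sum Δρ/ρ₀ = -1.014 × 10⁻⁴.
Δρ/ρ₀ < 0, so Δρ < 0: deeper water is lighter → statically unstable; the column would overturn.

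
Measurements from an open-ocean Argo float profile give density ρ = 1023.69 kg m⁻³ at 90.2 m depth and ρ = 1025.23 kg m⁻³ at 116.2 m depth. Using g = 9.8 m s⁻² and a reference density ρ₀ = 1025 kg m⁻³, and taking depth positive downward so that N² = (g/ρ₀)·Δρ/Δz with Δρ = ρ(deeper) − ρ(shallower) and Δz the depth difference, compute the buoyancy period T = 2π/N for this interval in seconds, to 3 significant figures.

264 s

Δρ = 1025.23 − 1023.69 = 1.54 kg m⁻³ over Δz = 116.2 − 90.2 = 26 m.
N² = (9.8/1025) × (1.54/26) = 5.6630 × 10⁻⁴ s⁻².
N = √(5.6630 × 10⁻⁴) = 0.023797 rad s⁻¹, so T = 2π/N = 264.03 s ≈ 264 s.
A positive N² confirms static stability across the interval.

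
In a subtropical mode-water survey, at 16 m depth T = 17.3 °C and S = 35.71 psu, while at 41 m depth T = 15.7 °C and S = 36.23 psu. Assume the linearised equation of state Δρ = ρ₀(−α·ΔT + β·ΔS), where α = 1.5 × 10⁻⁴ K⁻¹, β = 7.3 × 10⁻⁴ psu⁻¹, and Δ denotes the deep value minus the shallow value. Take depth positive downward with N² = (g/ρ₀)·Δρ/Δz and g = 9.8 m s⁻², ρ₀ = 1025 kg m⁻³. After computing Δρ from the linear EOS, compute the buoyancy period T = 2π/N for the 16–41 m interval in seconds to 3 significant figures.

ΔT = -1.6 K, ΔS = +0.52 psu (deep − shallow).
Δρ/ρ₀ = −αΔT + βΔS = 2.40 × 10⁻⁴ + 3.796 × 10⁻⁴ = 6.196 × 10⁻⁴, so Δρ ≈ 0.6351 kg m⁻³.
N² = (g/ρ₀)·Δρ/Δz = g·(Δρ/ρ₀)/Δz = 9.8 × 6.196 × 10⁻⁴ / 25 = 2.4288 × 10⁻⁴ s⁻².
N = √(2.4288 × 10⁻⁴) = 0.015585 rad s⁻¹ → T = 2π/N = 403.16 s ≈ 403 s.

403 s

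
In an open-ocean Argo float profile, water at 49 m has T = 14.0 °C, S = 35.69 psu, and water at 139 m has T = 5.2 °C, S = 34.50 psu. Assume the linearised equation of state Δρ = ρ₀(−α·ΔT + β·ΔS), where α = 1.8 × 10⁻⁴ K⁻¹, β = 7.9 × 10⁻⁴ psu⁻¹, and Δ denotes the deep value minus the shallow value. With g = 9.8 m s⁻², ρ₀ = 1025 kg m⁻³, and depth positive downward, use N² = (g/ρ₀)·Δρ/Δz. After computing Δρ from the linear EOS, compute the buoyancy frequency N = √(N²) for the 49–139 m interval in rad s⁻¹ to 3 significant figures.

ΔT = -8.8 K, ΔS = -1.19 psu (deep − shallow).
Δρ/ρ₀ = −αΔT + βΔS = 1.584 × 10⁻³ − 9.401 × 10⁻⁴ = 6.439 × 10⁻⁴, so Δρ ≈ 0.6600 kg m⁻³.
N² = (g/ρ₀)·Δρ/Δz = g·(Δρ/ρ₀)/Δz = 9.8 × 6.439 × 10⁻⁴ / 90 = 7.0114 × 10⁻⁵ s⁻².
N = √(7.0114 × 10⁻⁵) = 8.3734 × 10⁻³ rad s⁻¹ ≈ 8.37 × 10⁻³ rad s⁻¹.

8.37 × 10⁻³ rad s⁻¹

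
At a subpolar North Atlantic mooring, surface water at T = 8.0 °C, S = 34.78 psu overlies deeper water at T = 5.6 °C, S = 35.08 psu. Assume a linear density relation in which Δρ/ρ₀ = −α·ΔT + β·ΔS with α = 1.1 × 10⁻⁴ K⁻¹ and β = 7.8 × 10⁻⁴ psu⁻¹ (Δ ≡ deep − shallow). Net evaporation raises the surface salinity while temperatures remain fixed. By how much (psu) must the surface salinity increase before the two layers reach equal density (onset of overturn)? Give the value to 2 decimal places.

Neutral buoyancy requires −α(T_deep − T_surf) + β(S_deep − S_surf′) = 0.
S_surf′ = S_deep − (α/β)·ΔT = 35.08 − (1.1 × 10⁻⁴/7.8 × 10⁻⁴)·(-2.4) = 35.4185 psu.
Increase required: 35.4185 − 34.78 = 0.6385 psu.

0.64 psu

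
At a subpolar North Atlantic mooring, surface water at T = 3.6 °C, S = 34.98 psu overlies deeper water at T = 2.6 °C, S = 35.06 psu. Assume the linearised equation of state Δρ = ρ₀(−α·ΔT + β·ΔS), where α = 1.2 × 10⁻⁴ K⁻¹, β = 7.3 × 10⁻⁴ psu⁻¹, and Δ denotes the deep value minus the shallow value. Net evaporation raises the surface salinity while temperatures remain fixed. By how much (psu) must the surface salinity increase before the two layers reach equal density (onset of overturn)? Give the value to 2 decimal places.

0.24 psu

Neutral buoyancy requires −α(T_deep − T_surf) + β(S_deep − S_surf′) = 0.
S_surf′ = S_deep − (α/β)·ΔT = 35.06 − (1.2 × 10⁻⁴/7.3 × 10⁻⁴)·(-1.0) = 35.2244 psu.
Increase required: 35.2244 − 34.98 = 0.2444 psu.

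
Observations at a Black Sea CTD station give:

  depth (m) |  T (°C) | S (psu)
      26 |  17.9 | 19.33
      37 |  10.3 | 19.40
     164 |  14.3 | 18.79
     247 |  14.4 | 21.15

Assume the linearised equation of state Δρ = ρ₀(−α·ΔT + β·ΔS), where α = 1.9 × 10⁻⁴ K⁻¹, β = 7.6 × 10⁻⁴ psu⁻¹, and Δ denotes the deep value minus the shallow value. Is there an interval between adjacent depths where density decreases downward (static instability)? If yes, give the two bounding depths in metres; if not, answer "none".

37–164 m

Evaluate Δρ/ρ₀ = −αΔT + βΔS across each adjacent pair:
  26–37 m: −αΔT+βΔS = −(1.9 × 10⁻⁴)(-7.6)+(7.6 × 10⁻⁴)(+0.07) = 1.5 × 10⁻³ → stable
  37–164 m: −αΔT+βΔS = −(1.9 × 10⁻⁴)(+4.0)+(7.6 × 10⁻⁴)(-0.61) = -1.2 × 10⁻³ → UNSTABLE
  164–247 m: −αΔT+βΔS = −(1.9 × 10⁻⁴)(+0.1)+(7.6 × 10⁻⁴)(+2.36) = 1.8 × 10⁻³ → stable
The 37–164 m interval has Δρ < 0: lighter water underlies denser water.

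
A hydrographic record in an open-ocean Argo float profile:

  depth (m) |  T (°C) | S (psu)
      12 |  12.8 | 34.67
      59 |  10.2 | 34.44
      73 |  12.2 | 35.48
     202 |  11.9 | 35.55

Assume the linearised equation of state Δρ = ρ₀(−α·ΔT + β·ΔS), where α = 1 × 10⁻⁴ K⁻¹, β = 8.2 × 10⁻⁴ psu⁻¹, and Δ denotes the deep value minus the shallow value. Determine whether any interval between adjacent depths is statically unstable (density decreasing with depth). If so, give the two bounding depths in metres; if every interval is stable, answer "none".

Evaluate Δρ/ρ₀ = −αΔT + βΔS across each adjacent pair:
  12–59 m: −αΔT+βΔS = −(1 × 10⁻⁴)(-2.6)+(8.2 × 10⁻⁴)(-0.23) = 7.1 × 10⁻⁵ → stable
  59–73 m: −αΔT+βΔS = −(1 × 10⁻⁴)(+2.0)+(8.2 × 10⁻⁴)(+1.04) = 6.5 × 10⁻⁴ → stable
  73–202 m: −αΔT+βΔS = −(1 × 10⁻⁴)(-0.3)+(8.2 × 10⁻⁴)(+0.07) = 8.7 × 10⁻⁵ → stable
Every interval has Δρ > 0: the column is stably stratified throughout.

none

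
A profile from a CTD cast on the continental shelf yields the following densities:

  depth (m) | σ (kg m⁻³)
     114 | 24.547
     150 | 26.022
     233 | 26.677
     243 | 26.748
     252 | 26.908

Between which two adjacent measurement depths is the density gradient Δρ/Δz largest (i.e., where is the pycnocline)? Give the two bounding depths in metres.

114–150 m

Compute the density gradient over each adjacent pair:
  114–150 m: Δρ/Δz = 1.475/36 = 0.041 kg m⁻⁴
  150–233 m: Δρ/Δz = 0.655/83 = 7.9 × 10⁻³ kg m⁻⁴
  233–243 m: Δρ/Δz = 0.071/10 = 7.1 × 10⁻³ kg m⁻⁴
  243–252 m: Δρ/Δz = 0.160/9 = 0.018 kg m⁻⁴
The largest gradient is in the 114–150 m interval — the pycnocline.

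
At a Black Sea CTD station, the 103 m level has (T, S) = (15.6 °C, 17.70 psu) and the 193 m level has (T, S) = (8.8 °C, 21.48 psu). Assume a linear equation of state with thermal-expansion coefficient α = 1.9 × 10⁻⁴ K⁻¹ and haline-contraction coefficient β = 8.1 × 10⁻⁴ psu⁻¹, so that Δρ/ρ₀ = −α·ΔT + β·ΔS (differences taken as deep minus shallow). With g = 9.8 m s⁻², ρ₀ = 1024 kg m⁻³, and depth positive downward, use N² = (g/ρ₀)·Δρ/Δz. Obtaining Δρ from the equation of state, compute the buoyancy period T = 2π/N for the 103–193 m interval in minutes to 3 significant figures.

ΔT = -6.8 K, ΔS = +3.78 psu (deep − shallow).
Δρ/ρ₀ = −αΔT + βΔS = 1.292 × 10⁻³ + 3.0618 × 10⁻³ = 4.3538 × 10⁻³, so Δρ ≈ 4.458 kg m⁻³.
N² = (g/ρ₀)·Δρ/Δz = g·(Δρ/ρ₀)/Δz = 9.8 × 4.3538 × 10⁻³ / 90 = 4.7408 × 10⁻⁴ s⁻².
N = √(4.7408 × 10⁻⁴) = 0.021773 rad s⁻¹ → T = 2π/N = 288.58 s = 4.8097 min ≈ 4.81 min.

4.81 min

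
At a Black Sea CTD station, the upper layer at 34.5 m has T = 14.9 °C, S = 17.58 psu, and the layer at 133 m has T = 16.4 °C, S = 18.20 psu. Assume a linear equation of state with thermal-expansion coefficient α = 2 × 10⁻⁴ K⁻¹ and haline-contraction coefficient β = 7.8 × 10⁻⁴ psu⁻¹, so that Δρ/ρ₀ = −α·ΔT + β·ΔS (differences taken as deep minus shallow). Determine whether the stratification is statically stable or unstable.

ΔT = 16.4 − 14.9 = +1.5 K and ΔS = 18.20 − 17.58 = +0.62 psu (deep − shallow).
−αΔT = -3.00 × 10⁻⁴; βΔS = 4.836 × 10⁻⁴; sum Δρ/ρ₀ = 1.836 × 10⁻⁴.
Δρ/ρ₀ > 0, so Δρ > 0: deeper water is denser → statically stable.

stable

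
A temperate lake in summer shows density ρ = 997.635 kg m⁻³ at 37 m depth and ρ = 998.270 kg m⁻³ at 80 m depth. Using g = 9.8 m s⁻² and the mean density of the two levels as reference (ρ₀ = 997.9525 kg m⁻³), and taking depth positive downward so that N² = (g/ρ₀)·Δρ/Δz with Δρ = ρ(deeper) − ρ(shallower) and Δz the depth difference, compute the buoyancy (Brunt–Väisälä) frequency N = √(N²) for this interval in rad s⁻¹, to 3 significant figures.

Δρ = 998.270 − 997.635 = 0.635 kg m⁻³ over Δz = 80 − 37 = 43 m.
N² = (9.8/997.9525) × (0.635/43) = 1.4502 × 10⁻⁴ s⁻².
N = √(1.4502 × 10⁻⁴) = 0.012042 rad s⁻¹ ≈ 0.0120 rad s⁻¹.

0.0120 rad s⁻¹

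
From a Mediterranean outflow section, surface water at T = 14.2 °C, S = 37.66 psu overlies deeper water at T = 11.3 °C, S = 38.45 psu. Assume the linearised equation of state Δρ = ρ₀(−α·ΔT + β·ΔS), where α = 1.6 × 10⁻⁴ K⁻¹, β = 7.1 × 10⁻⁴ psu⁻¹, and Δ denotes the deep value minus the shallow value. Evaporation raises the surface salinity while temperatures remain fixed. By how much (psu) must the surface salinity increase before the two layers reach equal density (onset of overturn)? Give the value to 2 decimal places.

1.44 psu

Neutral buoyancy requires −α(T_deep − T_surf) + β(S_deep − S_surf′) = 0.
S_surf′ = S_deep − (α/β)·ΔT = 38.45 − (1.6 × 10⁻⁴/7.1 × 10⁻⁴)·(-2.9) = 39.1035 psu.
Increase required: 39.1035 − 37.66 = 1.4435 psu.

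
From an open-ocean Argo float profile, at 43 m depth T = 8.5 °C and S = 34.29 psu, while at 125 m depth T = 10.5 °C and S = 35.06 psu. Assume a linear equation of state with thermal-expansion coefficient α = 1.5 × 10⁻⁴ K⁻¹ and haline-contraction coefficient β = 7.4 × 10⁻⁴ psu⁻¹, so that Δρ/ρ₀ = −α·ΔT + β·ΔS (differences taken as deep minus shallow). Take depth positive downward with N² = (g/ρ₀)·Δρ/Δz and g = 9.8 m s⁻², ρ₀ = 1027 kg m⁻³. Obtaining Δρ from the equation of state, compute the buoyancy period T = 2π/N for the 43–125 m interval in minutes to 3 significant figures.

ΔT = +2.0 K, ΔS = +0.77 psu (deep − shallow).
Δρ/ρ₀ = −αΔT + βΔS = -3.00 × 10⁻⁴ + 5.698 × 10⁻⁴ = 2.698 × 10⁻⁴, so Δρ ≈ 0.2771 kg m⁻³.
N² = (g/ρ₀)·Δρ/Δz = g·(Δρ/ρ₀)/Δz = 9.8 × 2.698 × 10⁻⁴ / 82 = 3.2244 × 10⁻⁵ s⁻².
N = √(3.2244 × 10⁻⁵) = 5.6784 × 10⁻³ rad s⁻¹ → T = 2π/N = 1.1065 × 10³ s = 18.442 min ≈ 18.4 min.

18.4 min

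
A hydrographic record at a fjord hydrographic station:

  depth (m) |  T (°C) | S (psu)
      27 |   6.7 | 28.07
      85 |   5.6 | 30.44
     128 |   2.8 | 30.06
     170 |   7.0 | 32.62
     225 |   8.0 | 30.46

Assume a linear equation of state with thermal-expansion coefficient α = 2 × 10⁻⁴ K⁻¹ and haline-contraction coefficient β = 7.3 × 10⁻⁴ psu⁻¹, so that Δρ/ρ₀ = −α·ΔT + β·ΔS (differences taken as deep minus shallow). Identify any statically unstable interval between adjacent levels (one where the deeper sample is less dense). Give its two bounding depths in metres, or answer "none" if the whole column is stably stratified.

Evaluate Δρ/ρ₀ = −αΔT + βΔS across each adjacent pair:
  27–85 m: −αΔT+βΔS = −(2 × 10⁻⁴)(-1.1)+(7.3 × 10⁻⁴)(+2.37) = 2.0 × 10⁻³ → stable
  85–128 m: −αΔT+βΔS = −(2 × 10⁻⁴)(-2.8)+(7.3 × 10⁻⁴)(-0.38) = 2.8 × 10⁻⁴ → stable
  128–170 m: −αΔT+βΔS = −(2 × 10⁻⁴)(+4.2)+(7.3 × 10⁻⁴)(+2.56) = 1.0 × 10⁻³ → stable
  170–225 m: −αΔT+βΔS = −(2 × 10⁻⁴)(+1.0)+(7.3 × 10⁻⁴)(-2.16) = -1.8 × 10⁻³ → UNSTABLE
The 170–225 m interval has Δρ < 0: lighter water underlies denser water.

170–225 m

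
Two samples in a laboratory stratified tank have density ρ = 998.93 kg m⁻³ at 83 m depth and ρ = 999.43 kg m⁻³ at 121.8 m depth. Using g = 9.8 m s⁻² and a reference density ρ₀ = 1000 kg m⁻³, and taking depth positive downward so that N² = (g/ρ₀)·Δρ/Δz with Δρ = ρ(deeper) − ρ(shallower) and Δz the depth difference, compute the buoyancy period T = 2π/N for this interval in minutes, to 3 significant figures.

Δρ = 999.43 − 998.93 = 0.50 kg m⁻³ over Δz = 121.8 − 83 = 38.8 m.
N² = (9.8/1000) × (0.50/38.8) = 1.2629 × 10⁻⁴ s⁻².
N = √(1.2629 × 10⁻⁴) = 0.011238 rad s⁻¹, so T = 2π/N = 559.10 s = 9.3183 min ≈ 9.32 min.

9.32 min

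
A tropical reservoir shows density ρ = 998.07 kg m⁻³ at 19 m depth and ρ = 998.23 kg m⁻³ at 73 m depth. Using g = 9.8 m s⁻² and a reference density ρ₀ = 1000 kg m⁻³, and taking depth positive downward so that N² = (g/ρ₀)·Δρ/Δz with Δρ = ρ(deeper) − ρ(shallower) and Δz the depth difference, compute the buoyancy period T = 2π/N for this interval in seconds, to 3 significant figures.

Δρ = 998.23 − 998.07 = 0.16 kg m⁻³ over Δz = 73 − 19 = 54 m.
N² = (9.8/1000) × (0.16/54) = 2.9037 × 10⁻⁵ s⁻².
N = √(2.9037 × 10⁻⁵) = 5.3886 × 10⁻³ rad s⁻¹, so T = 2π/N = 1.1660 × 10³ s ≈ 1.17 × 10³ s.
Since Δρ > 0 the layer is stably stratified.

1.17 × 10³ s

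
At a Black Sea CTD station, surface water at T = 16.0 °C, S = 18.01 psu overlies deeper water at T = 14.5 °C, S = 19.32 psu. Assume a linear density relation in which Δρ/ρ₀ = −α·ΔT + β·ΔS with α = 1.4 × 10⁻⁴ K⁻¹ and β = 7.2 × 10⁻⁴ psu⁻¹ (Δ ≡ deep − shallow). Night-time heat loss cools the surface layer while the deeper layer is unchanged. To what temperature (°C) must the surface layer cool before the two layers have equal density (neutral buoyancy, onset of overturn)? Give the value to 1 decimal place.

Neutral buoyancy requires Δρ = 0, i.e. −α(T_deep − T_surf′) + β(S_deep − S_surf) = 0.
T_surf′ = T_deep − (β/α)·ΔS = 14.5 − (7.2 × 10⁻⁴/1.4 × 10⁻⁴)·(+1.31) = 7.763 °C.
Cooling required: 16.0 − (7.763) = 8.237 °C.

7.8 °C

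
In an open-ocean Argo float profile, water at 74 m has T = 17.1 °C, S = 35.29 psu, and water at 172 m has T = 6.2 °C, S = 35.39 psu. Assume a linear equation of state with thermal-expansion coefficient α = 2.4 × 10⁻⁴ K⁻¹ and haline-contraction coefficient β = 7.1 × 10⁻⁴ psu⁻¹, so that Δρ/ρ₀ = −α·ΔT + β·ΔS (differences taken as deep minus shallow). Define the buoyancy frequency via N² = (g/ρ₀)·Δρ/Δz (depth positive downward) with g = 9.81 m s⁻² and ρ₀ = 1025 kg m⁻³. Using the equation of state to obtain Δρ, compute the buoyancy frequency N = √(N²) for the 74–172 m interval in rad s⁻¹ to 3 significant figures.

0.0164 rad s⁻¹

ΔT = -10.9 K, ΔS = +0.10 psu (deep − shallow).
Δρ/ρ₀ = −αΔT + βΔS = 2.616 × 10⁻³ + 7.10 × 10⁻⁵ = 2.687 × 10⁻³, so Δρ ≈ 2.754 kg m⁻³.
N² = (g/ρ₀)·Δρ/Δz = g·(Δρ/ρ₀)/Δz = 9.81 × 2.687 × 10⁻³ / 98 = 2.6897 × 10⁻⁴ s⁻².
N = √(2.6897 × 10⁻⁴) = 0.016400 rad s⁻¹ ≈ 0.0164 rad s⁻¹.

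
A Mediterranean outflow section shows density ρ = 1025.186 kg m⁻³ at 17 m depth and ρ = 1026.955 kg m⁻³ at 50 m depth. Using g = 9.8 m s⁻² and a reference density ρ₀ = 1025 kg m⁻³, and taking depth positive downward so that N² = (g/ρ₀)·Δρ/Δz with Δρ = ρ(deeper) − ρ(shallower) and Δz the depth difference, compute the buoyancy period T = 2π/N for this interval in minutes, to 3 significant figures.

4.63 min

Δρ = 1026.955 − 1025.186 = 1.769 kg m⁻³ over Δz = 50 − 17 = 33 m.
N² = (9.8/1025) × (1.769/33) = 5.1253 × 10⁻⁴ s⁻².
N = √(5.1253 × 10⁻⁴) = 0.022639 rad s⁻¹, so T = 2π/N = 277.54 s = 4.6257 min ≈ 4.63 min.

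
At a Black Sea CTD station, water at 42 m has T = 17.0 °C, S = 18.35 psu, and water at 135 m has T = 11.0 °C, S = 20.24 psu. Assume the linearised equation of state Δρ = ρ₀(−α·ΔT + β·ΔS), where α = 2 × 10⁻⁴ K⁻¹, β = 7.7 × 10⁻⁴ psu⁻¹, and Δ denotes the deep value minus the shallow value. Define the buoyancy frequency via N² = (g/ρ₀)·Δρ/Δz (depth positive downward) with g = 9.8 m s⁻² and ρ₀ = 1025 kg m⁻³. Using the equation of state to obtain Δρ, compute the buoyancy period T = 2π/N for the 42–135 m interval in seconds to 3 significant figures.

ΔT = -6.0 K, ΔS = +1.89 psu (deep − shallow).
Δρ/ρ₀ = −αΔT + βΔS = 1.20 × 10⁻³ + 1.4553 × 10⁻³ = 2.6553 × 10⁻³, so Δρ ≈ 2.722 kg m⁻³.
N² = (g/ρ₀)·Δρ/Δz = g·(Δρ/ρ₀)/Δz = 9.8 × 2.6553 × 10⁻³ / 93 = 2.7981 × 10⁻⁴ s⁻².
N = √(2.7981 × 10⁻⁴) = 0.016728 rad s⁻¹ → T = 2π/N = 375.61 s ≈ 376 s.

376 s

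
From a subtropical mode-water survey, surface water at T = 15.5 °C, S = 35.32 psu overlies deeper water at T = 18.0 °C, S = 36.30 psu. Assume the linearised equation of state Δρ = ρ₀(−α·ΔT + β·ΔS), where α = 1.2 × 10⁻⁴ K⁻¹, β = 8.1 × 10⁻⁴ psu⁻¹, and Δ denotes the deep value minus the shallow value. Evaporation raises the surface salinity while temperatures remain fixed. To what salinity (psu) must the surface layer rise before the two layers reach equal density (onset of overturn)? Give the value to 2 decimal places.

Neutral buoyancy requires −α(T_deep − T_surf) + β(S_deep − S_surf′) = 0.
S_surf′ = S_deep − (α/β)·ΔT = 36.30 − (1.2 × 10⁻⁴/8.1 × 10⁻⁴)·(+2.5) = 35.9296 psu.
Increase required: 35.9296 − 35.32 = 0.6096 psu.

35.93 psu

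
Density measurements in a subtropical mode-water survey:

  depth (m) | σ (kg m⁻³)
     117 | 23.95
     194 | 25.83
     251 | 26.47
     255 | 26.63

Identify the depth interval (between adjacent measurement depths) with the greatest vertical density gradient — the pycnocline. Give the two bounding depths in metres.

251–255 m

Compute the density gradient over each adjacent pair:
  117–194 m: Δρ/Δz = 1.88/77 = 0.024 kg m⁻⁴
  194–251 m: Δρ/Δz = 0.64/57 = 0.011 kg m⁻⁴
  251–255 m: Δρ/Δz = 0.16/4 = 0.040 kg m⁻⁴
The largest gradient is in the 251–255 m interval — the pycnocline.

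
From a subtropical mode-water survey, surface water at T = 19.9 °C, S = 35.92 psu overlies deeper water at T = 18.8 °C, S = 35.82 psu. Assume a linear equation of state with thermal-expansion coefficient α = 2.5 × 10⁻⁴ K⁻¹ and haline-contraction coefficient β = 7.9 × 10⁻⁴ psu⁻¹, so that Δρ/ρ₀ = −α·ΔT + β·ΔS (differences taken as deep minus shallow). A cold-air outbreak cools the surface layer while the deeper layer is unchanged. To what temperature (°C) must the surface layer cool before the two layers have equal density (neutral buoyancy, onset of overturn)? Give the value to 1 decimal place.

Neutral buoyancy requires Δρ = 0, i.e. −α(T_deep − T_surf′) + β(S_deep − S_surf) = 0.
T_surf′ = T_deep − (β/α)·ΔS = 18.8 − (7.9 × 10⁻⁴/2.5 × 10⁻⁴)·(-0.10) = 19.116 °C.
Cooling required: 19.9 − (19.116) = 0.784 °C.

19.1 °C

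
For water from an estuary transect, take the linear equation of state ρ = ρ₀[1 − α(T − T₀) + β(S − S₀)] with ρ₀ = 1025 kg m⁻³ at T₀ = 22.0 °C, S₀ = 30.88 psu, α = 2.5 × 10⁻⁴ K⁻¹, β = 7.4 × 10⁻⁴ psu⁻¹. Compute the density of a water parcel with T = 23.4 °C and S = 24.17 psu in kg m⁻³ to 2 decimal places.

1019.55 kg m⁻³

T − T₀ = +1.4 K, S − S₀ = -6.71 psu.
Bracket = 1 − α·(+1.4) + β·(-6.71) = 1 + (-5.3154 × 10⁻³) = 0.9946846.
ρ = 1025 × 0.9946846 = 1019.55 kg m⁻³.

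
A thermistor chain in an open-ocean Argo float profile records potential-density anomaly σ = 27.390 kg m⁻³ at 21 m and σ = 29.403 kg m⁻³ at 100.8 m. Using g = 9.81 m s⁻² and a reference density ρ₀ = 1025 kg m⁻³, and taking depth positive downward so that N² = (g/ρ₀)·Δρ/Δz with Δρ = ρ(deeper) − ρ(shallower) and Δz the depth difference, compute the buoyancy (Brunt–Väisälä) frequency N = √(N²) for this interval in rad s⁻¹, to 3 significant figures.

0.0155 rad s⁻¹

Δρ = 1029.403 − 1027.390 = 2.013 kg m⁻³ over Δz = 100.8 − 21 = 79.8 m.
N² = (9.81/1025) × (2.013/79.8) = 2.4143 × 10⁻⁴ s⁻².
N = √(2.4143 × 10⁻⁴) = 0.015538 rad s⁻¹ ≈ 0.0155 rad s⁻¹.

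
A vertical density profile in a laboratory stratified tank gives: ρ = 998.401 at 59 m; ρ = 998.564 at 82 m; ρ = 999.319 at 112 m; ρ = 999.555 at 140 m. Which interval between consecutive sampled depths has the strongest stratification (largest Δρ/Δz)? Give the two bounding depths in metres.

Compute the density gradient over each adjacent pair:
  59–82 m: Δρ/Δz = 0.163/23 = 7.1 × 10⁻³ kg m⁻⁴
  82–112 m: Δρ/Δz = 0.755/30 = 0.025 kg m⁻⁴
  112–140 m: Δρ/Δz = 0.236/28 = 8.4 × 10⁻³ kg m⁻⁴
The largest gradient is in the 82–112 m interval — the pycnocline.

82–112 m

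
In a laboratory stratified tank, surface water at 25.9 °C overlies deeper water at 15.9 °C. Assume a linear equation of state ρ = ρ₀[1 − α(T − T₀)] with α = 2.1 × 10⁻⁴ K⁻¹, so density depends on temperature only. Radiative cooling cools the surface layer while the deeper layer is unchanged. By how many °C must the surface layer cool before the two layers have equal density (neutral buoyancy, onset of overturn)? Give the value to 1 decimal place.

With temperature the only control, equal density requires T_surf′ = T_deep.
T_surf′ = 15.9 °C.
Cooling required: 25.9 − 15.9 = 10.0 °C.

10.0 °C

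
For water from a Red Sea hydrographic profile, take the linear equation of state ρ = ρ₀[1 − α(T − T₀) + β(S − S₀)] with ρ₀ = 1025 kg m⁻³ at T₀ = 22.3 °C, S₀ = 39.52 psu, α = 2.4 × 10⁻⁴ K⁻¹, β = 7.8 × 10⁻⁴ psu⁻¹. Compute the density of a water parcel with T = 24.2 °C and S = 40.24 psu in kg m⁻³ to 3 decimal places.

T − T₀ = +1.9 K, S − S₀ = +0.72 psu.
Bracket = 1 − α·(+1.9) + β·(+0.72) = 1 + (1.056 × 10⁻⁴) = 1.0001056.
ρ = 1025 × 1.0001056 = 1025.108 kg m⁻³.

1025.108 kg m⁻³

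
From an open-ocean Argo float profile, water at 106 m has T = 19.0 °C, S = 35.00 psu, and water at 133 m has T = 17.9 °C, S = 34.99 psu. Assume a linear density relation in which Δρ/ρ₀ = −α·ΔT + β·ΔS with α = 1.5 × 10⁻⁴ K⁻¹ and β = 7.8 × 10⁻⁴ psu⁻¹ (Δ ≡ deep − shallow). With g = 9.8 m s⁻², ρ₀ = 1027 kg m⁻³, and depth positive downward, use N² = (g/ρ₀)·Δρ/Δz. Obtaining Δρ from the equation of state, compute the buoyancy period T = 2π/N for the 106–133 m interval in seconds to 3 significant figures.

832 s

ΔT = -1.1 K, ΔS = -0.01 psu (deep − shallow).
Δρ/ρ₀ = −αΔT + βΔS = 1.65 × 10⁻⁴ − 7.80 × 10⁻⁶ = 1.572 × 10⁻⁴, so Δρ ≈ 0.1614 kg m⁻³.
N² = (g/ρ₀)·Δρ/Δz = g·(Δρ/ρ₀)/Δz = 9.8 × 1.572 × 10⁻⁴ / 27 = 5.7058 × 10⁻⁵ s⁻².
N = √(5.7058 × 10⁻⁵) = 7.5537 × 10⁻³ rad s⁻¹ → T = 2π/N = 831.80 s ≈ 832 s.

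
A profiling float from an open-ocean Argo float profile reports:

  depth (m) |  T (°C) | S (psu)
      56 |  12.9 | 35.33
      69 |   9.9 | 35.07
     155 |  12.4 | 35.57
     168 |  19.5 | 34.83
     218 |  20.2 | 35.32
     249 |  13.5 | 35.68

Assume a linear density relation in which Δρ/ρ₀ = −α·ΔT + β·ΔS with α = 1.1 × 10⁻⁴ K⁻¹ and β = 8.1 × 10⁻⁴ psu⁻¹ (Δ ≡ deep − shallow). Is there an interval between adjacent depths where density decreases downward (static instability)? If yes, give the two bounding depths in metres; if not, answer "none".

155–168 m

Evaluate Δρ/ρ₀ = −αΔT + βΔS across each adjacent pair:
  56–69 m: −αΔT+βΔS = −(1.1 × 10⁻⁴)(-3.0)+(8.1 × 10⁻⁴)(-0.26) = 1.2 × 10⁻⁴ → stable
  69–155 m: −αΔT+βΔS = −(1.1 × 10⁻⁴)(+2.5)+(8.1 × 10⁻⁴)(+0.50) = 1.3 × 10⁻⁴ → stable
  155–168 m: −αΔT+βΔS = −(1.1 × 10⁻⁴)(+7.1)+(8.1 × 10⁻⁴)(-0.74) = -1.4 × 10⁻³ → UNSTABLE
  168–218 m: −αΔT+βΔS = −(1.1 × 10⁻⁴)(+0.7)+(8.1 × 10⁻⁴)(+0.49) = 3.2 × 10⁻⁴ → stable
  218–249 m: −αΔT+βΔS = −(1.1 × 10⁻⁴)(-6.7)+(8.1 × 10⁻⁴)(+0.36) = 1.0 × 10⁻³ → stable
The 155–168 m interval has Δρ < 0: lighter water underlies denser water.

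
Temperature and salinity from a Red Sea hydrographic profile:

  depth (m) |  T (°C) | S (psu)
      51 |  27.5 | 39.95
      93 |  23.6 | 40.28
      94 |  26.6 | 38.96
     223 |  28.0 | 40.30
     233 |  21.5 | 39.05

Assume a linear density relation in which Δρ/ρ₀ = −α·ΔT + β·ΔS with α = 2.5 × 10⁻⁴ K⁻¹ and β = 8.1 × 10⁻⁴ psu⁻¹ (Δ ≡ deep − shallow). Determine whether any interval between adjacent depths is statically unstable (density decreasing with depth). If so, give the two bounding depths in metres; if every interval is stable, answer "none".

Evaluate Δρ/ρ₀ = −αΔT + βΔS across each adjacent pair:
  51–93 m: −αΔT+βΔS = −(2.5 × 10⁻⁴)(-3.9)+(8.1 × 10⁻⁴)(+0.33) = 1.2 × 10⁻³ → stable
  93–94 m: −αΔT+βΔS = −(2.5 × 10⁻⁴)(+3.0)+(8.1 × 10⁻⁴)(-1.32) = -1.8 × 10⁻³ → UNSTABLE
  94–223 m: −αΔT+βΔS = −(2.5 × 10⁻⁴)(+1.4)+(8.1 × 10⁻⁴)(+1.34) = 7.4 × 10⁻⁴ → stable
  223–233 m: −αΔT+βΔS = −(2.5 × 10⁻⁴)(-6.5)+(8.1 × 10⁻⁴)(-1.25) = 6.1 × 10⁻⁴ → stable
The 93–94 m interval has Δρ < 0: lighter water underlies denser water.

93–94 m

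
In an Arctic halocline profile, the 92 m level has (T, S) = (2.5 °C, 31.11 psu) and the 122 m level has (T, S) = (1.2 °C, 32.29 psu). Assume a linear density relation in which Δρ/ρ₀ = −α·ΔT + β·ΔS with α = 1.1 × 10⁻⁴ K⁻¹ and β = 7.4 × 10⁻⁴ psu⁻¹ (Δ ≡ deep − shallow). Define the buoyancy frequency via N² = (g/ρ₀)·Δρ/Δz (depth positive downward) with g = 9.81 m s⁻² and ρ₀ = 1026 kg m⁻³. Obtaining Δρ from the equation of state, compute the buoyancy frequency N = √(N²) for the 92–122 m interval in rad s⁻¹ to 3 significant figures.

0.0182 rad s⁻¹

ΔT = -1.3 K, ΔS = +1.18 psu (deep − shallow).
Δρ/ρ₀ = −αΔT + βΔS = 1.43 × 10⁻⁴ + 8.732 × 10⁻⁴ = 1.0162 × 10⁻³, so Δρ ≈ 1.043 kg m⁻³.
N² = (g/ρ₀)·Δρ/Δz = g·(Δρ/ρ₀)/Δz = 9.81 × 1.0162 × 10⁻³ / 30 = 3.3230 × 10⁻⁴ s⁻².
N = √(3.3230 × 10⁻⁴) = 0.018229 rad s⁻¹ ≈ 0.0182 rad s⁻¹.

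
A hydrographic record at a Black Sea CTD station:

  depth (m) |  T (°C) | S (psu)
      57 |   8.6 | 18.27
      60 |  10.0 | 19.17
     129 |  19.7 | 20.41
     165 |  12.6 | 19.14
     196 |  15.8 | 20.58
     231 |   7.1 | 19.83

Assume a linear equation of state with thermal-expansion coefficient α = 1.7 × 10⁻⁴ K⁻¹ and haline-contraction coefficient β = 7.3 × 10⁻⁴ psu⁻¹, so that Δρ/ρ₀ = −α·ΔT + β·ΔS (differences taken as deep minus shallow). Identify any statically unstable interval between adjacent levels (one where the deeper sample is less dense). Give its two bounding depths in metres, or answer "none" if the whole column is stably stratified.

60–129 m

Evaluate Δρ/ρ₀ = −αΔT + βΔS across each adjacent pair:
  57–60 m: −αΔT+βΔS = −(1.7 × 10⁻⁴)(+1.4)+(7.3 × 10⁻⁴)(+0.90) = 4.2 × 10⁻⁴ → stable
  60–129 m: −αΔT+βΔS = −(1.7 × 10⁻⁴)(+9.7)+(7.3 × 10⁻⁴)(+1.24) = -7.4 × 10⁻⁴ → UNSTABLE
  129–165 m: −αΔT+βΔS = −(1.7 × 10⁻⁴)(-7.1)+(7.3 × 10⁻⁴)(-1.27) = 2.8 × 10⁻⁴ → stable
  165–196 m: −αΔT+βΔS = −(1.7 × 10⁻⁴)(+3.2)+(7.3 × 10⁻⁴)(+1.44) = 5.1 × 10⁻⁴ → stable
  196–231 m: −αΔT+βΔS = −(1.7 × 10⁻⁴)(-8.7)+(7.3 × 10⁻⁴)(-0.75) = 9.3 × 10⁻⁴ → stable
The 60–129 m interval has Δρ < 0: lighter water underlies denser water.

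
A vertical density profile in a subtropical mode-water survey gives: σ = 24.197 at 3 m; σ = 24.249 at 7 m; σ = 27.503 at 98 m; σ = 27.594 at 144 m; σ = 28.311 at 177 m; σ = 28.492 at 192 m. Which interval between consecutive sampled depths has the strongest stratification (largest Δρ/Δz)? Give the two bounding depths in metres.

Compute the density gradient over each adjacent pair:
  3–7 m: Δρ/Δz = 0.052/4 = 0.013 kg m⁻⁴
  7–98 m: Δρ/Δz = 3.254/91 = 0.036 kg m⁻⁴
  98–144 m: Δρ/Δz = 0.091/46 = 2.0 × 10⁻³ kg m⁻⁴
  144–177 m: Δρ/Δz = 0.717/33 = 0.022 kg m⁻⁴
  177–192 m: Δρ/Δz = 0.181/15 = 0.012 kg m⁻⁴
The largest gradient is in the 7–98 m interval — the pycnocline.

7–98 m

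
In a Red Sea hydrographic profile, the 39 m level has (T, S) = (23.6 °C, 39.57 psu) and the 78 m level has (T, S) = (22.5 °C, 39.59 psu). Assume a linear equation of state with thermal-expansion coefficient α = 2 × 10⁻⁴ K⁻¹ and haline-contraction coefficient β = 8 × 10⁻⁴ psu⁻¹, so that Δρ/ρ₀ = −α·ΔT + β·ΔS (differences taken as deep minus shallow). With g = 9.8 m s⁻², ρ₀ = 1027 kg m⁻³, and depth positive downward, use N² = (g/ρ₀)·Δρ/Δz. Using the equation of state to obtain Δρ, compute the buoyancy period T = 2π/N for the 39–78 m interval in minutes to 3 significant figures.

ΔT = -1.1 K, ΔS = +0.02 psu (deep − shallow).
Δρ/ρ₀ = −αΔT + βΔS = 2.20 × 10⁻⁴ + 1.60 × 10⁻⁵ = 2.36 × 10⁻⁴, so Δρ ≈ 0.2424 kg m⁻³.
N² = (g/ρ₀)·Δρ/Δz = g·(Δρ/ρ₀)/Δz = 9.8 × 2.36 × 10⁻⁴ / 39 = 5.9303 × 10⁻⁵ s⁻².
N = √(5.9303 × 10⁻⁵) = 7.7008 × 10⁻³ rad s⁻¹ → T = 2π/N = 815.91 s = 13.598 min ≈ 13.6 min.

13.6 min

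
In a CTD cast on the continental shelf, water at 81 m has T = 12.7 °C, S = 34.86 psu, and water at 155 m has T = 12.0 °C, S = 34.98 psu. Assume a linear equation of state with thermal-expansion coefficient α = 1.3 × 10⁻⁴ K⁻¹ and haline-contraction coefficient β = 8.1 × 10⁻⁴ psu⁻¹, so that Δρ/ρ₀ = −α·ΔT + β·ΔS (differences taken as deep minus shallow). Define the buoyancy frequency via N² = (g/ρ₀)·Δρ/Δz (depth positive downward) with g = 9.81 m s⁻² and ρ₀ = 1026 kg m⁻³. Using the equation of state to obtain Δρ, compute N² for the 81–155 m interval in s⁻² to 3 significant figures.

ΔT = -0.7 K, ΔS = +0.12 psu (deep − shallow).
Δρ/ρ₀ = −αΔT + βΔS = 9.10 × 10⁻⁵ + 9.72 × 10⁻⁵ = 1.882 × 10⁻⁴, so Δρ ≈ 0.1931 kg m⁻³.
N² = (g/ρ₀)·Δρ/Δz = g·(Δρ/ρ₀)/Δz = 9.81 × 1.882 × 10⁻⁴ / 74 = 2.4949 × 10⁻⁵ s⁻² ≈ 2.49 × 10⁻⁵ s⁻².

2.49 × 10⁻⁵ s⁻²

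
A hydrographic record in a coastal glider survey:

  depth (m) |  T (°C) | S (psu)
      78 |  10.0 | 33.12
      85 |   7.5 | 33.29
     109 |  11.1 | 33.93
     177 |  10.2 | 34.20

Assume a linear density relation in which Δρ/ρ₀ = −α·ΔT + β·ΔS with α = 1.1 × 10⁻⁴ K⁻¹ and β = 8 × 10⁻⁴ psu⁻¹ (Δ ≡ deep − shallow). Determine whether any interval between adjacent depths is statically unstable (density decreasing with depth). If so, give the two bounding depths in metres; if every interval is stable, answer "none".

none

Evaluate Δρ/ρ₀ = −αΔT + βΔS across each adjacent pair:
  78–85 m: −αΔT+βΔS = −(1.1 × 10⁻⁴)(-2.5)+(8 × 10⁻⁴)(+0.17) = 4.1 × 10⁻⁴ → stable
  85–109 m: −αΔT+βΔS = −(1.1 × 10⁻⁴)(+3.6)+(8 × 10⁻⁴)(+0.64) = 1.2 × 10⁻⁴ → stable
  109–177 m: −αΔT+βΔS = −(1.1 × 10⁻⁴)(-0.9)+(8 × 10⁻⁴)(+0.27) = 3.2 × 10⁻⁴ → stable
Every interval has Δρ > 0: the column is stably stratified throughout.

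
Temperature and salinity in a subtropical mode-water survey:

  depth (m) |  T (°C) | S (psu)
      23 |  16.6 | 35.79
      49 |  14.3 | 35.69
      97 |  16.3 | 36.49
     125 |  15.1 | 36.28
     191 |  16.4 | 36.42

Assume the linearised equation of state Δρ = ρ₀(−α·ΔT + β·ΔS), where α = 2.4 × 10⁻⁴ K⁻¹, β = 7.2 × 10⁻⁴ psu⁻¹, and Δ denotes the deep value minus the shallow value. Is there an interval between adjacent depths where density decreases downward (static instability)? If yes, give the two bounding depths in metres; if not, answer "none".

125–191 m

Evaluate Δρ/ρ₀ = −αΔT + βΔS across each adjacent pair:
  23–49 m: −αΔT+βΔS = −(2.4 × 10⁻⁴)(-2.3)+(7.2 × 10⁻⁴)(-0.10) = 4.8 × 10⁻⁴ → stable
  49–97 m: −αΔT+βΔS = −(2.4 × 10⁻⁴)(+2.0)+(7.2 × 10⁻⁴)(+0.80) = 9.6 × 10⁻⁵ → stable
  97–125 m: −αΔT+βΔS = −(2.4 × 10⁻⁴)(-1.2)+(7.2 × 10⁻⁴)(-0.21) = 1.4 × 10⁻⁴ → stable
  125–191 m: −αΔT+βΔS = −(2.4 × 10⁻⁴)(+1.3)+(7.2 × 10⁻⁴)(+0.14) = -2.1 × 10⁻⁴ → UNSTABLE
The 125–191 m interval has Δρ < 0: lighter water underlies denser water.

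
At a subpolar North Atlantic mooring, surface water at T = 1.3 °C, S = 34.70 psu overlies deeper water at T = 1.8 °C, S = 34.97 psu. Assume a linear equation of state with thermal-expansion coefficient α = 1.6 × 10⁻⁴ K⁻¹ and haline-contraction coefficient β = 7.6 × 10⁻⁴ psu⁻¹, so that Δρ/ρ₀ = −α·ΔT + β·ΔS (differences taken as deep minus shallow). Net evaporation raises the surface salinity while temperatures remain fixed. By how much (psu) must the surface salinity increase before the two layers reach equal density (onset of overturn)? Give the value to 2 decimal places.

0.16 psu

Neutral buoyancy requires −α(T_deep − T_surf) + β(S_deep − S_surf′) = 0.
S_surf′ = S_deep − (α/β)·ΔT = 34.97 − (1.6 × 10⁻⁴/7.6 × 10⁻⁴)·(+0.5) = 34.8647 psu.
Increase required: 34.8647 − 34.70 = 0.1647 psu.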